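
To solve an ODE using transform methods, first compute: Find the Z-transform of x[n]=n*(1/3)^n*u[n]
Using the property Z{n * a^n * u[n]} = az/(z-a)^2
With a = 1/3: X(z) = (1/3)z/(z - 1/3)^2, |z| > 1/3

Answer: (1/3)z/(z - 1/3)^2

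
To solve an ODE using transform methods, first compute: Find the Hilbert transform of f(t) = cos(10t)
The Hilbert transform shifts each frequency component by -pi/2.
H{cos(wt)} = sin(wt)
With w = 10: H{cos(10t)} = sin(10t)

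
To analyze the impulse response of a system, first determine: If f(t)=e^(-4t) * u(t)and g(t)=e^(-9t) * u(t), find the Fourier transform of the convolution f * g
By the convolution theorem: F{f*g} = F(omega)*G(omega)
F(omega) = 1/(4 + j*omega), G(omega) = 1/(9 + j*omega)
F{f*g} = 1/((4 + j*omega)(9 + j*omega))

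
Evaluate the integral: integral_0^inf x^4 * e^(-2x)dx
This is a Gamma integral. Substitute u=2x (du=2 dx):
integral_0^inf x^4*e^(-2x) dx=(1/2^5) integral_0^inf u^4*e^(-u) du
=Gamma(5)/2^5=4!/2^5=24/32

Answer: 3/4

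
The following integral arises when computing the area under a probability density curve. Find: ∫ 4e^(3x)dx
Since d/dx[e^(3x)] = 3e^(3x), we get 4/3 e^(3x)+C

Answer: (4/3)e^(3x)+C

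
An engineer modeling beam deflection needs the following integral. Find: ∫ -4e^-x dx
Since d/dx[e^-x] = - e^-x, we get 4e^-x + C

Answer: 4e^-x + C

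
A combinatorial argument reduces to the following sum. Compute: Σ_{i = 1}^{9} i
Using formula: Σ i^1=n(n+1)/2=9·10/2=45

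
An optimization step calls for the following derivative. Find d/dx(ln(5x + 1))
Chain rule: d/dx[ln(u)] = u'/u where u = 5x + 1
u' = 5

Answer: (5)/(5x + 1)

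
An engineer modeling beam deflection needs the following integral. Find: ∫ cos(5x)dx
Using substitution u = 5x: ∫ cos(u) du/5 = sin(u)/5 + C

Answer: (1/5)sin(5x) + C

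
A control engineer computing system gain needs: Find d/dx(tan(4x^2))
Chain rule: d/dx[tan(u)] = sec²(u)·u' where u = 4x^2
u' = 8x

Answer: 8x·sec²(4x^2)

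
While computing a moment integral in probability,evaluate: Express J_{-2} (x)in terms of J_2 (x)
For integer n: J_{-n}(x) = (-1)^n J_n(x)
With n = 2: J_{-2}(x) = (-1)^2 J_2(x) = J_2(x)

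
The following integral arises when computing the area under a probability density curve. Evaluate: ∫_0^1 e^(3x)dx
Antiderivative: (1/3)e^(3x)
Evaluate: (1/3)(e^3-1)

Answer: (e^3-1)/3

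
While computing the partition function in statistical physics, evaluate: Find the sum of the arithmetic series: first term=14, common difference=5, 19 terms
Last term: a_n = 14+(19-1)·5 = 104
Sum = n(a_1+a_n)/2 = 19(14+104)/2 = 1121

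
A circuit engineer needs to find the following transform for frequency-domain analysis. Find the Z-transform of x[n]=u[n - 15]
Using the time-shift property: Z{u[n-15]}=z^(-15)*z/(z-1)
=z^(-14)/(z-1)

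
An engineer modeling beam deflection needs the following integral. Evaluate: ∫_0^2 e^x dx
Antiderivative: e^x
Evaluate: (e^2-1)

Answer: e^2-1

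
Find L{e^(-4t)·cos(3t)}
First shifting: L{e^(at)f(t)}=F(s-a)
L{cos(3t)}=s/(s²+9)
Shift: (s+4)/((s+4)²+9)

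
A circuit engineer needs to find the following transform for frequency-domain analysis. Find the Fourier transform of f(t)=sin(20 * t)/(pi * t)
sin(W*t)/(pi*t)=(W/pi)*sinc(W*t/pi) is the impulse response of the ideal low-pass filter with cutoff W (here W=20).
Its Fourier transform is a rectangular function:
F(omega)=1 for |omega| < 20, 0 otherwise

Answer: rect(omega/40) [i.e., 1 for |omega| < 20, 0 otherwise]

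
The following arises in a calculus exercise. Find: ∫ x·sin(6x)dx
By parts: u=x, dv=sin(6x) dx
du=dx, v=-cos(6x)/6
=-x·cos(6x)/6+sin(6x)/6²+C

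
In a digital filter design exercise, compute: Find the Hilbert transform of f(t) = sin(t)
The Hilbert transform shifts each frequency component by -pi/2.
H{sin(wt)}=-cos(wt)
With w=1: H{sin(t)}=-cos(t)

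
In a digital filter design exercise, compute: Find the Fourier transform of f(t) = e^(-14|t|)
Using the standard pair: F{e^(-a|t|)}=2a/(a^2+omega^2)
With a=14: F(omega)=28/(196+omega^2)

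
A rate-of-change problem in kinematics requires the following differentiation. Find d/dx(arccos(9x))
d/dx[arccos(u)]=-u'/√(1-u²), u=9x, u'=9

Answer: -9/√(1 - 81x²)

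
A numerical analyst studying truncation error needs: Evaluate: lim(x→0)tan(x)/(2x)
tan(u) ≈ u for small u:
tan(x)/(2x) ≈ x/(2x) = 1/2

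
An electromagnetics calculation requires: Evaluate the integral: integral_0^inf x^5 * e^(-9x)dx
This is a Gamma integral. Substitute u = 9x (du = 9 dx):
integral_0^inf x^5*e^(-9x) dx = (1/9^6) integral_0^inf u^5*e^(-u) du
= Gamma(6)/9^6 = 5!/9^6 = 120/531441

Answer: 40/177147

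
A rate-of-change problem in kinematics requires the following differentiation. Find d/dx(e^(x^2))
Chain rule: d/dx[e^u]=e^u · u' where u=x^2
u'=2x

Answer: 2x·e^(x^2)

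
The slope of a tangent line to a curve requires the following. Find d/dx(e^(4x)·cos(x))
Product rule: (fg)'=f'g+fg'
f=e^(4x), f'=4·e^(4x)
g=cos(x), g'=-sin(x)

Answer: 4·e^(4x)·cos(x) - e^(4x)·sin(x)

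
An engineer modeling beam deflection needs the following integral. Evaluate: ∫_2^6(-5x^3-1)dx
Step 1: Find antiderivative F(x)=(-5/4)x^4 - x
Step 2: F(6) - F(2)=-1626 - (-22)=-1604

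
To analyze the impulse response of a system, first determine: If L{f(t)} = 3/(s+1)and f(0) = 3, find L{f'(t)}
L{f'(t)}=s·F(s) - f(0)=3s/(s+1)-3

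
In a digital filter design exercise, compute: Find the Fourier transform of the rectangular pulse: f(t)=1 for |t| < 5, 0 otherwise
F(omega)=integral from -5 to 5 of e^(-j*omega*t) dt
=2*sin(5*omega)/omega=10*sinc(5*omega/pi)

Answer: 2*sin(5*omega)/omega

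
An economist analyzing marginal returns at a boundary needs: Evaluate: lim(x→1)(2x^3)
Polynomial is continuous, so substitute x=1:
2·1^3=2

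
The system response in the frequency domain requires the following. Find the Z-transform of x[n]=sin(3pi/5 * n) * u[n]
Z{sin(w0*n)*u[n]} = z*sin(w0)/(z^2-2z*cos(w0)+1)
With w0 = 3pi/5: X(z) = z*sin(3pi/5)/(z^2-2z*cos(3pi/5)+1)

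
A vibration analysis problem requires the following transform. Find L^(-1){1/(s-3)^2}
L^(-1){1/(s-a)^n} = t^(n-1)·e^(at)/(n-1)!
Here a = 3, n = 2: t^1·e^(3t)/1

Answer: t·e^(3t)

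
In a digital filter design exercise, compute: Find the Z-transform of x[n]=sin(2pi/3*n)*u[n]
Z{sin(w0*n)*u[n]}=z*sin(w0)/(z^2-2z*cos(w0)+1)
With w0=2pi/3: X(z)=z*sin(2pi/3)/(z^2-2z*cos(2pi/3)+1)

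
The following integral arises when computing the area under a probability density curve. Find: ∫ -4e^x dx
Since d/dx[e^x]=+ e^x, we get -4e^x + C

Answer: -4e^x + C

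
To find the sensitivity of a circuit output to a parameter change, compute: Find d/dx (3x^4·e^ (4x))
Product rule: (fg)'=f'g + fg'
f=3x^4, f'=12x^3
g=e^(4x), g'=4·e^(4x)

Answer: 12x^3·e^(4x) + 12x^4·e^(4x)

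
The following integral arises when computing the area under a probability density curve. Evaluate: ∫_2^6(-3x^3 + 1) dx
Step 1: Find antiderivative F(x) = (-3/4)x^4+x
Step 2: F(6) - F(2) = -966 - (-10) = -956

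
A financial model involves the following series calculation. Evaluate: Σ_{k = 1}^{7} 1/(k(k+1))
Partial fractions: 1/(k(k + 1))=1/k - 1/(k + 1)
Telescoping sum: 1(1 - 1/8)=1·7/8

Answer: 7/8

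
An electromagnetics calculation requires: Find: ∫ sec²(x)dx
Since d/dx[tan(x)]=sec²(x), integral=tan(x)+C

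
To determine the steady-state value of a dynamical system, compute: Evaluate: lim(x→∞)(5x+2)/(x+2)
Divide numerator and denominator by x:
lim (5 + 2/x)/(1 + 2/x)=5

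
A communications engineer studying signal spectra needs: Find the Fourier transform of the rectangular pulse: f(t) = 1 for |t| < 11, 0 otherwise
F(omega)=integral from -11 to 11 of e^(-j*omega*t) dt
=2*sin(11*omega)/omega=22*sinc(11*omega/pi)

Answer: 2*sin(11*omega)/omega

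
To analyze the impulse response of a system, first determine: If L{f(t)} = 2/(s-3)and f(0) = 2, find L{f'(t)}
L{f'(t)} = s·F(s) - f(0) = 2s/(s-3)-2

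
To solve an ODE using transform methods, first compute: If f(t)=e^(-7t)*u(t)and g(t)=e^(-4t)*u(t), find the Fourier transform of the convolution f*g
By the convolution theorem: F{f * g}=F(omega) * G(omega)
F(omega)=1/(7 + j * omega), G(omega)=1/(4 + j * omega)
F{f * g}=1/((7 + j * omega)(4 + j * omega))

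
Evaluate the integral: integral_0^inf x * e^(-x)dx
This is a Gamma integral. Substitute u = 1x:
integral_0^inf x * e^(-x) dx = (1/1^2) integral_0^inf u^1 * e^(-u) du
= Gamma(2)/1^2 = 1!/1^2 = 1/1

Answer: 1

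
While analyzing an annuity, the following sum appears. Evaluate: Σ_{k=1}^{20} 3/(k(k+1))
Partial fractions: 3/(k(k + 1)) = 3/k - 3/(k + 1)
Telescoping sum: 3(1 - 1/21) = 3·20/21

Answer: 20/7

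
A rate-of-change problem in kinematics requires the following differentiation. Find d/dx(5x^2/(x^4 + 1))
Quotient rule: (f/g)'=(f'g - fg')/g²
f=5x^2, f'=10x
g=x^4+1, g'=4x^3

Answer: (10x·(x^4+1)-20x^5)/(x^4+1)²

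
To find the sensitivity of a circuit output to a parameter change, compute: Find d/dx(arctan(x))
d/dx[arctan(u)]=u'/(1 + u²), u=x, u'=1

Answer: 1/(1 + x²)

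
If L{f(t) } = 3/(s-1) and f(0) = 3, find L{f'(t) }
L{f'(t)} = s·F(s) - f(0) = 3s/(s-1)-3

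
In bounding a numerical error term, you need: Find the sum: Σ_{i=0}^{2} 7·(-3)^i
Geometric series: S = a(1 - r^n)/(1 - r)
a = 7, r = -3, n = 3
S = 7(1 + 27)/4 = 49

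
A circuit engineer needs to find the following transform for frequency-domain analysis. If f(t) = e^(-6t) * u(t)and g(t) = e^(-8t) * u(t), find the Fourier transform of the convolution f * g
By the convolution theorem: F{f * g}=F(omega) * G(omega)
F(omega)=1/(6 + j * omega), G(omega)=1/(8 + j * omega)
F{f * g}=1/((6 + j * omega)(8 + j * omega))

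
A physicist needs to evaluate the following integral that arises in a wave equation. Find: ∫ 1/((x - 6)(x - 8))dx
Partial fractions: 1/((x-6)(x-8)) = A/(x-6)+B/(x-8)
A = -1/2, B = 1/2
∫ [-1/2· 1/(x-6)+1/2· 1/(x-8)] dx
= (1/2)[ln|x-8| - ln|x-6|]+C

Answer: (1/2)·ln|(x-8)/(x-6)|+C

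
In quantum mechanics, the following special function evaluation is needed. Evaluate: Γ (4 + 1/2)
Γ(n + 1/2) = (2n)!√π/(4^n·n!)
= 40320√π/(256·24) = (105/16)·√π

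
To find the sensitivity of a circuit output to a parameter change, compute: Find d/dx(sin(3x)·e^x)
Product rule: (fg)'=f'g+fg'
f=sin(3x), f'=3·cos(3x)
g=e^x, g'=e^x

Answer: 3·cos(3x)·e^x+sin(3x)·e^x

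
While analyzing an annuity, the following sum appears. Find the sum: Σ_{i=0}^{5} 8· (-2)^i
Geometric series: S=a(1 - r^n)/(1 - r)
a=8, r=-2, n=6
S=8(1-64)/3=-168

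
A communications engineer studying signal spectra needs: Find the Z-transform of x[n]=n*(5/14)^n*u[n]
Using the property Z{n*a^n*u[n]}=az/(z-a)^2
With a=5/14: X(z)=(5/14)z/(z - 5/14)^2, |z| > 5/14

Answer: (5/14)z/(z - 5/14)^2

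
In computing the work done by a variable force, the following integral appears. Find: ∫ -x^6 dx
Using power rule: ∫ -x^6 dx = -1/7 x^7 + C = (-1/7)x^7 + C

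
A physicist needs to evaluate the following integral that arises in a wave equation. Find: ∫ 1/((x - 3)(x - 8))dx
Partial fractions: 1/((x-3)(x-8))=A/(x-3)+B/(x-8)
A=-1/5, B=1/5
∫ [-1/5· 1/(x-3)+1/5· 1/(x-8)] dx
=(1/5)[ln|x-8| - ln|x-3|]+C

Answer: (1/5)·ln|(x-8)/(x-3)|+C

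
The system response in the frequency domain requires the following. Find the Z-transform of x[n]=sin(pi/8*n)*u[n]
Z{sin(w0*n)*u[n]}=z*sin(w0)/(z^2 - 2z*cos(w0) + 1)
With w0=pi/8: X(z)=z*sin(pi/8)/(z^2 - 2z*cos(pi/8) + 1)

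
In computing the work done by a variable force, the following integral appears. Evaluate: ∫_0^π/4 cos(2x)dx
Antiderivative: sin(2x)/2
Evaluate at bounds: [sin(2·π/4)/2] - [sin(2·0)/2]
= ((1) - (0))/2 = 1/2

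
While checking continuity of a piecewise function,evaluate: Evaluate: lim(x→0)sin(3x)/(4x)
L'Hôpital (0/0): lim 3cos(3x)/4=3/4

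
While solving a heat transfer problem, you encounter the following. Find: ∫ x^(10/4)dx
Power rule: ∫ x^(5/2) dx=x^(7/2)/(7/2)+C

Answer: (2/7)·x^(7/2)+C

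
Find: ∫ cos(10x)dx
Using substitution u=10x: ∫ cos(u) du/10=sin(u)/10 + C

Answer: (1/10)sin(10x) + C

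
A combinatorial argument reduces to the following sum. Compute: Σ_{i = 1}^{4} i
Using formula: Σ i^1 = n(n+1)/2 = 4·5/2 = 10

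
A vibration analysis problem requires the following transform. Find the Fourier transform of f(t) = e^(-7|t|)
Using the standard pair: F{e^(-a|t|)}=2a/(a^2 + omega^2)
With a=7: F(omega)=14/(49 + omega^2)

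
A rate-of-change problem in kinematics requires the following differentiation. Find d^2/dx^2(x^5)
Apply power rule 2 times:
d^1: 5x^4
d^2: 20x^3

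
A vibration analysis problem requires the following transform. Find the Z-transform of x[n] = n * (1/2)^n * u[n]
Using the property Z{n*a^n*u[n]}=az/(z-a)^2
With a=1/2: X(z)=(1/2)z/(z - 1/2)^2, |z| > 1/2

Answer: (1/2)z/(z - 1/2)^2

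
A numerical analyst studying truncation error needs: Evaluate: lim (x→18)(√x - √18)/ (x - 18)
Multiply by conjugate (√x+√18)/(√x+√18):
= (x - 18)/((x - 18)(√x+√18)) = 1/(√x+√18)
As x → 18: 1/(2√18)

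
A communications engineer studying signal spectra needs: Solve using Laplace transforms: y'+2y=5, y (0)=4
Take L of both sides: sY(s)-4+2Y(s)=5/s
Y(s)(s+2)=5/s+4
Y(s)=5/(s(s+2))+4/(s+2)
Partial fractions: 5/(s(s+2))=(5/2)/s - (5/2)/(s+2)
So Y(s)=(5/2)/s+(3/2)/(s+2)
Inverse transform (L^(-1){1/s}=1, L^(-1){1/(s+2)}=e^(-2t)):

Answer: y(t)=5/2+(3/2)·e^(-2t)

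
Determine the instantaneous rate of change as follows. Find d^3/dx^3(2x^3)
Apply power rule 3 times:
d^1: 6x^2
d^2: 12x
d^3: 12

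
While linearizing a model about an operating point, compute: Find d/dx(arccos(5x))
d/dx[arccos(u)]=-u'/√(1-u²), u=5x, u'=5

Answer: -5/√(1-25x²)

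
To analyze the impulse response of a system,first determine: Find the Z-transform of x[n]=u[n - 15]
Using the time-shift property: Z{u[n-15]}=z^(-15)*z/(z-1)
=z^(-14)/(z-1)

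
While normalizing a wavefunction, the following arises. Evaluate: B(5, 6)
B(x,y) = Γ(x)Γ(y)/Γ(x + y) = (x-1)!(y-1)!/(x + y-1)!
B(5,6) = 4!·5!/10! = 1/1260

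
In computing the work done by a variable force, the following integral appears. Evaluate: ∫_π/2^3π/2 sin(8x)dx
Antiderivative: -cos(8x)/8
Evaluate at bounds: [-cos(8·3π/2)/8] - [-cos(8·π/2)/8]
= (-(1)+(1))/8 = 0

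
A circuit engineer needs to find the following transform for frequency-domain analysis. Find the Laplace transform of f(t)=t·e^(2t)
L{t·e^(at)} = 1/(s-a)²
L{t·e^(2t)} = 1/(s-2)²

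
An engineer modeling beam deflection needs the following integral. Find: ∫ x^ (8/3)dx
Power rule: ∫ x^(8/3) dx=x^(11/3)/(11/3)+C

Answer: (3/11)·x^(11/3)+C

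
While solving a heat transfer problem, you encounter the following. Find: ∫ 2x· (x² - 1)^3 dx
Let u = x² - 1, du = 2x dx
∫ u^3 du = u^4/4 + C

Answer: (x² - 1)^4/4 + C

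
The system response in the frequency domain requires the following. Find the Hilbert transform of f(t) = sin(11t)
The Hilbert transform shifts each frequency component by -pi/2.
H{sin(wt)}=-cos(wt)
With w=11: H{sin(11t)}=-cos(11t)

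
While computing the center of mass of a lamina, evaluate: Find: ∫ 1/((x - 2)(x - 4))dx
Partial fractions: 1/((x-2)(x-4)) = A/(x-2) + B/(x-4)
A = -1/2, B = 1/2
∫ [-1/2· 1/(x-2) + 1/2· 1/(x-4)] dx
= (1/2)[ln|x-4| - ln|x-2|] + C

Answer: (1/2)·ln|(x-4)/(x-2)| + C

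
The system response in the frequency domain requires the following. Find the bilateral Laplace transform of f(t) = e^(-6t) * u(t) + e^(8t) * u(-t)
For e^(-6t) * u(t): L = 1/(s + 6), Re(s) > -6
For e^(8t) * u(-t): L = -1/(s-8), Re(s) < 8
Combined: F(s) = 1/(s + 6) - 1/(s-8), -6 < Re(s) < 8

Answer: 1/(s + 6) - 1/(s-8), ROC: -6 < Re(s) < 8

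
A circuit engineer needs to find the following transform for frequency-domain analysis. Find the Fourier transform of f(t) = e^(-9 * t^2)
The Fourier transform of a Gaussian e^(-a*t^2) is sqrt(pi/a)*e^(-omega^2/(4a)).
With a = 9: F(omega) = sqrt(pi)/3*e^(-omega^2/36)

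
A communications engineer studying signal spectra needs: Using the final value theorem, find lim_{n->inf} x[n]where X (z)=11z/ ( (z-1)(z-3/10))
Final value theorem: lim x[n] = lim_{z->1} (z-1) * X(z)
(z-1) * X(z) = 11z/(z-3/10)
As z->1: 11/(1 - 3/10) = 11/(7/10) = 110/7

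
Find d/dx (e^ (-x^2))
Chain rule: d/dx[e^u]=e^u · u' where u=-x^2
u'=-2x

Answer: -2x·e^(-x^2)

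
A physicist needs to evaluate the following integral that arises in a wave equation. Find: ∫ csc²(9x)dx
Since d/dx[-cot(9x)] = 9csc²(9x), integral = -cot(9x)/9 + C

Answer: (-1/9)cot(9x) + C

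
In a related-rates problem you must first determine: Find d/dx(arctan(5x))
d/dx[arctan(u)] = u'/(1+u²), u = 5x, u' = 5

Answer: 5/(1+25x²)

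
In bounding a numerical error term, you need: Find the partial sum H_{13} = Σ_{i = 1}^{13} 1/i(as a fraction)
H_13=1+1/2+1/3+...+1/13
=1145993/360360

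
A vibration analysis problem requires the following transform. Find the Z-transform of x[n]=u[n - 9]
Using the time-shift property: Z{u[n-9]} = z^(-9)*z/(z-1)
= z^(-8)/(z-1)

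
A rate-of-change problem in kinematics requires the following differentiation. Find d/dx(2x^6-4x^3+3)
Power rule: d/dx(ax^n)=n·a·x^(n-1)
Term by term: 12·x^5 - 12·x^2

Answer: 12x^5 - 12x^2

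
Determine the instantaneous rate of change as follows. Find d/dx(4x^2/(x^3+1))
Quotient rule: (f/g)'=(f'g - fg')/g²
f=4x^2, f'=8x
g=x^3+1, g'=3x^2

Answer: (8x·(x^3+1)-12x^4)/(x^3+1)²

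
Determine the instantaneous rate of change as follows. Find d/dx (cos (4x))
Chain rule: d/dx[cos(u)] = -sin(u)·u' where u = 4x
u' = 4

Answer: -4·sin(4x)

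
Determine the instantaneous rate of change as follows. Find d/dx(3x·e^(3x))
Product rule: (fg)'=f'g + fg'
f=3x, f'=3
g=e^(3x), g'=3·e^(3x)

Answer: 3·e^(3x) + 9x·e^(3x)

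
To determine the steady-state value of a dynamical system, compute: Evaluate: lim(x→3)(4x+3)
Polynomial is continuous, so substitute x = 3:
4·3 + 3 = 15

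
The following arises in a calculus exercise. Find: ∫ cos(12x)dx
Using substitution u = 12x: ∫ cos(u) du/12 = sin(u)/12+C

Answer: (1/12)sin(12x)+C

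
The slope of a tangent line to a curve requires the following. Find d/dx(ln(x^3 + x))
Chain rule: d/dx[ln(u)] = u'/u where u = x^3+x
u' = 3x^2+1

Answer: (3x^2+1)/(x^3+x)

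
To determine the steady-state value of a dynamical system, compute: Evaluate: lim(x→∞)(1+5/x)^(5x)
Rewrite as [(1+5/x)^x]^5.
lim(1+5/x)^x=e^5, so limit=(e^5)^5=e^25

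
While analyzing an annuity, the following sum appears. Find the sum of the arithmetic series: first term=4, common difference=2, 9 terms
Last term: a_n=4 + (9 - 1)·2=20
Sum=n(a_1 + a_n)/2=9(4 + 20)/2=108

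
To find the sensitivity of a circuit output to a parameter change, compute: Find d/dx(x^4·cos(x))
Product rule: (fg)' = f'g+fg'
f = x^4, f' = 4x^3
g = cos(x), g' = -sin(x)

Answer: 4x^3·cos(x) - x^4·sin(x)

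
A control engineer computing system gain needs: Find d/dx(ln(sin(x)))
Chain rule: d/dx[ln(u)]=u'/u where u=sin(x)
u'=cos(x)

Answer: (cos(x))/(sin(x))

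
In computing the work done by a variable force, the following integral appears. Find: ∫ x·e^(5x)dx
Integration by parts: u=x, dv=e^(5x) dx
du=dx, v=e^(5x)/5
=x·e^(5x)/5 - ∫ e^(5x)/5 dx
=x·e^(5x)/5 - e^(5x)/25 + C

Answer: e^(5x)(x/5 - 1/25) + C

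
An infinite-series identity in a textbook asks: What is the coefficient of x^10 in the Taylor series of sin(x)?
sin(x) has only odd powers. Coefficient of x^10 = 0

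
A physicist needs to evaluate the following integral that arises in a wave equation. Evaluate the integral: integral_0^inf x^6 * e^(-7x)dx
This is a Gamma integral. Substitute u=7x (du=7 dx):
integral_0^inf x^6*e^(-7x) dx=(1/7^7) integral_0^inf u^6*e^(-u) du
=Gamma(7)/7^7=6!/7^7=720/823543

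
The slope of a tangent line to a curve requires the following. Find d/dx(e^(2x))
Chain rule: d/dx[e^u] = e^u · u' where u = 2x
u' = 2

Answer: 2·e^(2x)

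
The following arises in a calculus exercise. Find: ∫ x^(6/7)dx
Power rule: ∫ x^(6/7) dx=x^(13/7)/(13/7)+C

Answer: (7/13)·x^(13/7)+C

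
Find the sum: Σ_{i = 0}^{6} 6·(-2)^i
Geometric series: S = a(1 - r^n)/(1 - r)
a = 6, r = -2, n = 7
S = 6(1+128)/3 = 258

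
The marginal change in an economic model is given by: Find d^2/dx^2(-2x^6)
Apply power rule 2 times:
d^1: -12x^5
d^2: -60x^4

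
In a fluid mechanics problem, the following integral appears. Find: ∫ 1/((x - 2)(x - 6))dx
Partial fractions: 1/((x-2)(x-6)) = A/(x-2) + B/(x-6)
A = -1/4, B = 1/4
∫ [-1/4· 1/(x-2) + 1/4· 1/(x-6)] dx
= (1/4)[ln|x-6| - ln|x-2|] + C

Answer: (1/4)·ln|(x-6)/(x-2)| + C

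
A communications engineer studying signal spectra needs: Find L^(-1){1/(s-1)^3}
L^(-1){1/(s-a)^n}=t^(n-1)·e^(at)/(n-1)!
Here a=1, n=3: t^2·e^(t)/2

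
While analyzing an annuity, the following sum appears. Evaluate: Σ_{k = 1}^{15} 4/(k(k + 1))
Partial fractions: 4/(k(k+1))=4/k - 4/(k+1)
Telescoping sum: 4(1-1/16)=4·15/16

Answer: 15/4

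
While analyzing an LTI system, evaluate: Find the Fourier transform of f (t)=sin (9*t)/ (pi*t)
sin(W * t)/(pi * t) = (W/pi) * sinc(W * t/pi) is the impulse response of the ideal low-pass filter with cutoff W (here W = 9).
Its Fourier transform is a rectangular function:
F(omega) = 1 for |omega| < 9, 0 otherwise

Answer: rect(omega/18) [i.e., 1 for |omega| < 9, 0 otherwise]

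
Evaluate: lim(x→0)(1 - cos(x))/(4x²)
Using 1-cos(u) ≈ u²/2 for small u:
(1-cos(x)) ≈ (x)²/2 = 1x²/2
So limit = 1/(2·4) = 1/8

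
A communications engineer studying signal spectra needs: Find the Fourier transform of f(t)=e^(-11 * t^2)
The Fourier transform of a Gaussian e^(-a * t^2) is sqrt(pi/a) * e^(-omega^2/(4a)).
With a = 11: F(omega) = sqrt(pi/11) * e^(-omega^2/44)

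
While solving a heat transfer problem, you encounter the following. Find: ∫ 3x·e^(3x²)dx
Let u=3x², du=6x dx
∫ (1/2)e^u du=e^u/2 + C

Answer: e^(3x²)/2 + C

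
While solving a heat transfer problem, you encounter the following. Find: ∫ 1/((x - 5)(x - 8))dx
Partial fractions: 1/((x-5)(x-8)) = A/(x-5) + B/(x-8)
A = -1/3, B = 1/3
∫ [-1/3· 1/(x-5) + 1/3· 1/(x-8)] dx
= (1/3)[ln|x-8| - ln|x-5|] + C

Answer: (1/3)·ln|(x-8)/(x-5)| + C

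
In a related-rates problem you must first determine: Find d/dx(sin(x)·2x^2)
Product rule: (fg)' = f'g+fg'
f = sin(x), f' = cos(x)
g = 2x^2, g' = 4x

Answer: 2·cos(x)·x^2+4·sin(x)·x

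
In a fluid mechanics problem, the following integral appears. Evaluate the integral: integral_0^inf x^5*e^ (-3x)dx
This is a Gamma integral. Substitute u = 3x (du = 3 dx):
integral_0^inf x^5*e^(-3x) dx = (1/3^6) integral_0^inf u^5*e^(-u) du
= Gamma(6)/3^6 = 5!/3^6 = 120/729

Answer: 40/243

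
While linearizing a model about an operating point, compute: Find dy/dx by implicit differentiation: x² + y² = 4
Differentiate both sides: 2x + 2y·(dy/dx) = 0
Solve: dy/dx = -2x/(2y) = -x/y

Answer: dy/dx = -x/y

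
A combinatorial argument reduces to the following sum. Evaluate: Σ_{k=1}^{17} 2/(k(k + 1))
Partial fractions: 2/(k(k+1)) = 2/k - 2/(k+1)
Telescoping sum: 2(1-1/18) = 2·17/18

Answer: 17/9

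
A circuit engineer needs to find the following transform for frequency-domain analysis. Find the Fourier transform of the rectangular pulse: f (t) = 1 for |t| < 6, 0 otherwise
F(omega) = integral from -6 to 6 of e^(-j*omega*t) dt
= 2*sin(6*omega)/omega = 12*sinc(6*omega/pi)

Answer: 2*sin(6*omega)/omega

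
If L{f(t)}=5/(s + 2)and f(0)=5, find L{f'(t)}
L{f'(t)}=s·F(s) - f(0)=5s/(s + 2) - 5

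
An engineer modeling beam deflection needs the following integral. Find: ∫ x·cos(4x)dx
By parts: u=x, dv=cos(4x) dx
du=dx, v=sin(4x)/4
=x·sin(4x)/4 + cos(4x)/4² + C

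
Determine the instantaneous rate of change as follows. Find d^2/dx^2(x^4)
Apply power rule 2 times:
d^1: 4x^3
d^2: 12x^2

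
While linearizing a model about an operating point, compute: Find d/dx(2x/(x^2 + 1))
Quotient rule: (f/g)' = (f'g - fg')/g²
f = 2x, f' = 2
g = x^2+1, g' = 2x

Answer: (2·(x^2+1)-4x^2)/(x^2+1)²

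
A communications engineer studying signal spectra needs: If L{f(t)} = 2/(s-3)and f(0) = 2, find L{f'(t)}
L{f'(t)} = s·F(s) - f(0) = 2s/(s-3) - 2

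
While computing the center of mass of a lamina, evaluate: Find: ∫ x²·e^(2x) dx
Integration by parts twice:
First: u = x², dv = e^(2x) dx => x²e^(2x)/2 - (2/2)∫ xe^(2x) dx
Second (∫ xe^(2x) dx): xe^(2x)/2 - e^(2x)/4
Combining: e^(2x)(x²/2-2x/4+2/8)+C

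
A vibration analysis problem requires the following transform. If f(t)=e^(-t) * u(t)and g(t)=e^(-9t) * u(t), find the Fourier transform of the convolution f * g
By the convolution theorem: F{f * g} = F(omega) * G(omega)
F(omega) = 1/(1 + j * omega), G(omega) = 1/(9 + j * omega)
F{f * g} = 1/((1 + j * omega)(9 + j * omega))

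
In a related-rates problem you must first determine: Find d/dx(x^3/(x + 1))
Quotient rule: (f/g)' = (f'g - fg')/g²
f = x^3, f' = 3x^2
g = x+1, g' = 1

Answer: (3x^2·(x+1) - x^3)/(x+1)²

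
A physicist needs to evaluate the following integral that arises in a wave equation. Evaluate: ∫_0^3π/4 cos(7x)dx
Antiderivative: sin(7x)/7
Evaluate at bounds: [sin(7·3π/4)/7] - [sin(7·0)/7]
=((-√2/2) - (0))/7=-√2/14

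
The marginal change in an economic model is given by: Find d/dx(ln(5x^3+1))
Chain rule: d/dx[ln(u)] = u'/u where u = 5x^3+1
u' = 15x^2

Answer: (15x^2)/(5x^3+1)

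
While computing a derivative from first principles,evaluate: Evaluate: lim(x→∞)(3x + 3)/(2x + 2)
Divide numerator and denominator by x:
lim (3 + 3/x)/(2 + 2/x)=3/2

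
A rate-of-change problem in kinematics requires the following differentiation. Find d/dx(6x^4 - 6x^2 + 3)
Power rule: d/dx(ax^n) = n·a·x^(n-1)
Term by term: 24·x^3-12·x

Answer: 24x^3-12x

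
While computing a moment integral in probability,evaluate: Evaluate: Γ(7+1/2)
Γ(n+1/2)=(2n)!√π/(4^n·n!)
=87178291200√π/(16384·5040)=(135135/128)·√π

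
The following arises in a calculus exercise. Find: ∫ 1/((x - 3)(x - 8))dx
Partial fractions: 1/((x-3)(x-8))=A/(x-3)+B/(x-8)
A=-1/5, B=1/5
∫ [-1/5· 1/(x-3)+1/5· 1/(x-8)] dx
=(1/5)[ln|x-8| - ln|x-3|]+C

Answer: (1/5)·ln|(x-8)/(x-3)|+C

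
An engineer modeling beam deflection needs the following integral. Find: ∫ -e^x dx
Since d/dx[e^x] = +e^x, we get -1e^x+C

Answer: -e^x+C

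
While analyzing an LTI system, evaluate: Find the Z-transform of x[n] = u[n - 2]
Using the time-shift property: Z{u[n-2]}=z^(-2)*z/(z-1)
=z^(-1)/(z-1)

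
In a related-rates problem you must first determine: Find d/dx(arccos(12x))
d/dx[arccos(u)] = -u'/√(1-u²), u = 12x, u' = 12

Answer: -12/√(1-144x²)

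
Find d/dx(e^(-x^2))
Chain rule: d/dx[e^u]=e^u · u' where u=-x^2
u'=-2x

Answer: -2x·e^(-x^2)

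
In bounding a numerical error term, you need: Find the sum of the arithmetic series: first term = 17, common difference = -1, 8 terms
Last term: a_n = 17+(8-1)·-1 = 10
Sum = n(a_1+a_n)/2 = 8(17+10)/2 = 108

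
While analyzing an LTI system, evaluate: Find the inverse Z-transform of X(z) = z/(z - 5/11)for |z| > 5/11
Standard pair: z/(z-a) <-> a^n * u[n] for causal signals
With a = 5/11: x[n] = (5/11)^n * u[n]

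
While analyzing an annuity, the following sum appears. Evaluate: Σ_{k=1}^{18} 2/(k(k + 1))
Partial fractions: 2/(k(k + 1)) = 2/k - 2/(k + 1)
Telescoping sum: 2(1 - 1/19) = 2·18/19

Answer: 36/19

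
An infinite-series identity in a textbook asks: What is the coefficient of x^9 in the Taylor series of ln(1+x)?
ln(1 + x) = Σ (-1)^(n + 1) x^n/n
Coefficient of x^9 = (-1)^10/9 = 1/9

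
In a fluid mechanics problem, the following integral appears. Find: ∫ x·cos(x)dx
By parts: u=x, dv=cos(x) dx
du=dx, v=sin(x)
=x·sin(x)+cos(x)+C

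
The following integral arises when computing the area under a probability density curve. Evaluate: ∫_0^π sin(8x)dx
Antiderivative: -cos(8x)/8
Evaluate at bounds: [-cos(8·π)/8] - [-cos(8·0)/8]
=(-(1)+(1))/8=0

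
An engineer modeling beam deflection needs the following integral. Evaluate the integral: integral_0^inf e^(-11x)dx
integral_0^inf e^(-11x) dx=[-1/11 * e^(-11x)]_0^inf
=0 - (-1/11)=1/11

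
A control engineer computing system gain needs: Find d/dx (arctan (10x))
d/dx[arctan(u)] = u'/(1+u²), u = 10x, u' = 10

Answer: 10/(1+100x²)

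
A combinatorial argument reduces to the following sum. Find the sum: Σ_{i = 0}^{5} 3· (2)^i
Geometric series: S=a(1 - r^n)/(1 - r)
a=3, r=2, n=6
S=3(1 - 64)/-1=189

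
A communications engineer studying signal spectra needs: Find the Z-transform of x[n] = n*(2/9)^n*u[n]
Using the property Z{n*a^n*u[n]}=az/(z-a)^2
With a=2/9: X(z)=(2/9)z/(z - 2/9)^2, |z| > 2/9

Answer: (2/9)z/(z - 2/9)^2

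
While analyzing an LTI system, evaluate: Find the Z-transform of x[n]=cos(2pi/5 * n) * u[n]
Z{cos(w0 * n) * u[n]} = z(z - cos(w0))/(z^2-2z * cos(w0)+1)
With w0 = 2pi/5: X(z) = z(z - cos(2pi/5))/(z^2-2z * cos(2pi/5)+1)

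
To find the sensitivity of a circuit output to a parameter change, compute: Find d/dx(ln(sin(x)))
Chain rule: d/dx[ln(u)] = u'/u where u = sin(x)
u' = cos(x)

Answer: (cos(x))/(sin(x))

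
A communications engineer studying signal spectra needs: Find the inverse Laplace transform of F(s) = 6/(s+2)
L^(-1){6/(s-a)}=c·e^(at)
Here a=-2, c=6

Answer: 6e^(-2t)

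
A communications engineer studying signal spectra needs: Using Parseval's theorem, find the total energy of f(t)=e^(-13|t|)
Parseval's theorem: E=integral |f(t)|^2 dt=(1/2pi) integral |F(omega)|^2 domega
E=integral_{-inf}^{inf} e^(-26|t|) dt=2*integral_0^inf e^(-26t) dt=2/(2*13)=1/13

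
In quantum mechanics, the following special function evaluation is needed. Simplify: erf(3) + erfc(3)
By definition erfc(x)=1 - erf(x)
erf(3)+erfc(3)=erf(3)+1 - erf(3)=1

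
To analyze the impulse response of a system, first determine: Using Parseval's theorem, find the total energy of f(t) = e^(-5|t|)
Parseval's theorem: E = integral |f(t)|^2 dt = (1/2pi) integral |F(omega)|^2 domega
E = integral_{-inf}^{inf} e^(-10|t|) dt = 2 * integral_0^inf e^(-10t) dt = 2/(2 * 5) = 1/5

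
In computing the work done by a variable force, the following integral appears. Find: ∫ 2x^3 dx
Using power rule: ∫ 2x^3 dx = 2/4 x^4 + C = (1/2)x^4 + C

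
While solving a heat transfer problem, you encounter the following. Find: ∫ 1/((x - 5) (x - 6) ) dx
Partial fractions: 1/((x-5)(x-6)) = A/(x-5)+B/(x-6)
A = -1, B = 1
∫ [-1· 1/(x-5)+1· 1/(x-6)] dx
= (1)[ln|x-6| - ln|x-5|]+C

Answer: ln|(x-6)/(x-5)|+C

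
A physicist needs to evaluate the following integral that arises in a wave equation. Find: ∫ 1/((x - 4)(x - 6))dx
Partial fractions: 1/((x-4)(x-6))=A/(x-4) + B/(x-6)
A=-1/2, B=1/2
∫ [-1/2· 1/(x-4) + 1/2· 1/(x-6)] dx
=(1/2)[ln|x-6| - ln|x-4|] + C

Answer: (1/2)·ln|(x-6)/(x-4)| + C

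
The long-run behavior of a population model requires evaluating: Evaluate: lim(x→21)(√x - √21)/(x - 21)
Multiply by conjugate (√x+√21)/(√x+√21):
=(x - 21)/((x - 21)(√x+√21))=1/(√x+√21)
As x → 21: 1/(2√21)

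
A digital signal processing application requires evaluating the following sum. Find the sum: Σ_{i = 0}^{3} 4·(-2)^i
Geometric series: S=a(1 - r^n)/(1 - r)
a=4, r=-2, n=4
S=4(1 - 16)/3=-20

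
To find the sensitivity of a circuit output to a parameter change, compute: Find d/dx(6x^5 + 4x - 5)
Power rule: d/dx(ax^n)=n·a·x^(n-1)
Term by term: 30·x^4 + 4

Answer: 30x^4 + 4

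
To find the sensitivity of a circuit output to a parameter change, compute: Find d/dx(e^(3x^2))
Chain rule: d/dx[e^u] = e^u · u' where u = 3x^2
u' = 6x

Answer: 6x·e^(3x^2)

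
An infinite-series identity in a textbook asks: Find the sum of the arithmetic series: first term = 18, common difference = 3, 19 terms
Last term: a_n = 18 + (19 - 1)·3 = 72
Sum = n(a_1 + a_n)/2 = 19(18 + 72)/2 = 855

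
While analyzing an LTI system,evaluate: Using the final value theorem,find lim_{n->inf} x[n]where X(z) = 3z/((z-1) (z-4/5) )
Final value theorem: lim x[n] = lim_{z->1} (z-1)*X(z)
(z-1)*X(z) = 3z/(z-4/5)
As z->1: 3/(1 - 4/5) = 3/(1/5) = 15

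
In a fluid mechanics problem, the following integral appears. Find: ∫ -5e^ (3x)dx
Since d/dx[e^(3x)]=3e^(3x), we get -5/3 e^(3x)+C

Answer: (-5/3)e^(3x)+C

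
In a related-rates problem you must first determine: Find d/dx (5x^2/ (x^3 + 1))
Quotient rule: (f/g)' = (f'g - fg')/g²
f = 5x^2, f' = 10x
g = x^3+1, g' = 3x^2

Answer: (10x·(x^3+1)-15x^4)/(x^3+1)²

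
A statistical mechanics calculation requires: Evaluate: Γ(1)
Γ(n) = (n-1)! for positive integers
Γ(1) = 0! = 1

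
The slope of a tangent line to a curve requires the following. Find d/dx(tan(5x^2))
Chain rule: d/dx[tan(u)] = sec²(u)·u' where u = 5x^2
u' = 10x

Answer: 10x·sec²(5x^2)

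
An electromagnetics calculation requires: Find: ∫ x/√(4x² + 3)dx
Let u = 4x²+3, du = 8x dx
∫ (1/8)·u^(-1/2) du = √u/4+C

Answer: √(4x²+3)/4+C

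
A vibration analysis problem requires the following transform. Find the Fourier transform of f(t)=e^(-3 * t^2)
The Fourier transform of a Gaussian e^(-a*t^2) is sqrt(pi/a)*e^(-omega^2/(4a)).
With a=3: F(omega)=sqrt(pi/3)*e^(-omega^2/12)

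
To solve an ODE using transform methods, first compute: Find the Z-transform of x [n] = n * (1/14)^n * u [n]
Using the property Z{n*a^n*u[n]}=az/(z-a)^2
With a=1/14: X(z)=(1/14)z/(z - 1/14)^2, |z| > 1/14

Answer: (1/14)z/(z - 1/14)^2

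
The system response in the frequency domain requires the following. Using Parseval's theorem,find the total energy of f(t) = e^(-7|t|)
Parseval's theorem: E=integral |f(t)|^2 dt=(1/2pi) integral |F(omega)|^2 domega
E=integral_{-inf}^{inf} e^(-14|t|) dt=2*integral_0^inf e^(-14t) dt=2/(2*7)=1/7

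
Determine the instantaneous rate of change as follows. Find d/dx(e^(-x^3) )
Chain rule: d/dx[e^u]=e^u · u' where u=-x^3
u'=-3x^2

Answer: -3x^2·e^(-x^3)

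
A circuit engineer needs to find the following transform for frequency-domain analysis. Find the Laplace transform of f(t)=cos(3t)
L{cos(wt)}=s/(s²+w²)
L{cos(3t)}=s/(s²+9)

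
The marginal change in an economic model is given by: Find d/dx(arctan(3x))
d/dx[arctan(u)] = u'/(1+u²), u = 3x, u' = 3

Answer: 3/(1+9x²)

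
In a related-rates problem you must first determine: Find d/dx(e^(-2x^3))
Chain rule: d/dx[e^u] = e^u · u' where u = -2x^3
u' = -6x^2

Answer: -6x^2·e^(-2x^3)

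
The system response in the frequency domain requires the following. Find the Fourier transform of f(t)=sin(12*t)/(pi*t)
sin(W*t)/(pi*t) = (W/pi)*sinc(W*t/pi) is the impulse response of the ideal low-pass filter with cutoff W (here W = 12).
Its Fourier transform is a rectangular function:
F(omega) = 1 for |omega| < 12, 0 otherwise

Answer: rect(omega/24) [i.e., 1 for |omega| < 12, 0 otherwise]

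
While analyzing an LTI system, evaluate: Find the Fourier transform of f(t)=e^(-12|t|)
Using the standard pair: F{e^(-a|t|)}=2a/(a^2 + omega^2)
With a=12: F(omega)=24/(144 + omega^2)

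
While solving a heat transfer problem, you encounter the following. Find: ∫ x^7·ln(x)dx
By parts: u = ln(x), dv = x^7 dx
du = 1/x dx, v = x^8/8
= x^8·ln(x)/8 - ∫ x^7/8 dx
= x^8·ln(x)/8 - x^8/64 + C

Answer: x^8(ln(x)/8 - 1/64) + C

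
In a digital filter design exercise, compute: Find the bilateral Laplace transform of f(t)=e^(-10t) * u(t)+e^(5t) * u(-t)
For e^(-10t) * u(t): L = 1/(s+10), Re(s) > -10
For e^(5t) * u(-t): L = -1/(s-5), Re(s) < 5
Combined: F(s) = 1/(s+10)-1/(s-5), -10 < Re(s) < 5

Answer: 1/(s+10)-1/(s-5), ROC: -10 < Re(s) < 5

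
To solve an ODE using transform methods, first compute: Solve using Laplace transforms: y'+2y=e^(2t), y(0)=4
Take L: sY - 4+2Y = 1/(s-2)
Y(s+2) = 1/(s-2)+4
Y = 1/((s-2)(s+2))+4/(s+2)
Partial fractions: 1/((s-2)(s+2)) = (1/4)/(s-2) - (1/4)/(s+2)
So Y = (1/4)/(s-2)+(15/4)/(s+2)
Inverse Laplace transform (L^(-1){1/(s-2)} = e^(2t), L^(-1){1/(s+2)} = e^(-2t)):

Answer: y(t) = (1/4)·e^(2t)+(15/4)·e^(-2t)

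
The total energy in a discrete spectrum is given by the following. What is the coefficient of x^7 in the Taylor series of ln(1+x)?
ln(1+x)=Σ (-1)^(n+1) x^n/n
Coefficient of x^7=(-1)^8/7=1/7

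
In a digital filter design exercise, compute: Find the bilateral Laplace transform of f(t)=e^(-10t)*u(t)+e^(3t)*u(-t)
For e^(-10t) * u(t): L=1/(s+10), Re(s) > -10
For e^(3t) * u(-t): L=-1/(s-3), Re(s) < 3
Combined: F(s)=1/(s+10)-1/(s-3), -10 < Re(s) < 3

Answer: 1/(s+10)-1/(s-3), ROC: -10 < Re(s) < 3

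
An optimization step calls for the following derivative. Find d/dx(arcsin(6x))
d/dx[arcsin(u)]=u'/√(1-u²), u=6x, u'=6

Answer: 6/√(1 - 36x²)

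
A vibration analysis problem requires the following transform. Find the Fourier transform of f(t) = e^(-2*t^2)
The Fourier transform of a Gaussian e^(-a*t^2) is sqrt(pi/a)*e^(-omega^2/(4a)).
With a=2: F(omega)=sqrt(pi/2)*e^(-omega^2/8)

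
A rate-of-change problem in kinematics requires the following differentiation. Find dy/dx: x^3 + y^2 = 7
Differentiate: 3x^2+2y·(dy/dx) = 0
dy/dx = -3x^2/(2y)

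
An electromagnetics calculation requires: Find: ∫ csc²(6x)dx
Since d/dx[-cot(6x)] = 6csc²(6x), integral = -cot(6x)/6 + C

Answer: (-1/6)cot(6x) + C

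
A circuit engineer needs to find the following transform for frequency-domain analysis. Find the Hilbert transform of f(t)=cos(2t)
The Hilbert transform shifts each frequency component by -pi/2.
H{cos(wt)}=sin(wt)
With w=2: H{cos(2t)}=sin(2t)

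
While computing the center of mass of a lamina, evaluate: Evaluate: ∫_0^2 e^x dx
Antiderivative: e^x
Evaluate: (e^2 - 1)

Answer: e^2 - 1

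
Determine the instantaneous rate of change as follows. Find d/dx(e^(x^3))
Chain rule: d/dx[e^u] = e^u · u' where u = x^3
u' = 3x^2

Answer: 3x^2·e^(x^3)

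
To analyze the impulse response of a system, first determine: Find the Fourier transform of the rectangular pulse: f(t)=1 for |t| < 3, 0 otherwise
F(omega) = integral from -3 to 3 of e^(-j * omega * t) dt
= 2 * sin(3 * omega)/omega = 6 * sinc(3 * omega/pi)

Answer: 2 * sin(3 * omega)/omega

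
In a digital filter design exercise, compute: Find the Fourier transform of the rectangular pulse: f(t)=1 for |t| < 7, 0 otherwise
F(omega) = integral from -7 to 7 of e^(-j * omega * t) dt
= 2 * sin(7 * omega)/omega = 14 * sinc(7 * omega/pi)

Answer: 2 * sin(7 * omega)/omega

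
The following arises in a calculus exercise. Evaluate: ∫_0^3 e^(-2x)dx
Antiderivative: (1/(-2))e^(-2x)
Evaluate: (1/(-2))(e^-6 - 1)

Answer: (e^-6 - 1)/(-2)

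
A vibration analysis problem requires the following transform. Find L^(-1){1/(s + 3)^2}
L^(-1){1/(s-a)^n} = t^(n-1)·e^(at)/(n-1)!
Here a = -3, n = 2: t^1·e^(-3t)/1

Answer: t·e^(-3t)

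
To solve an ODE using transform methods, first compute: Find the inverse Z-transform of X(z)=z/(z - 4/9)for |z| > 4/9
Standard pair: z/(z-a) <-> a^n*u[n] for causal signals
With a = 4/9: x[n] = (4/9)^n*u[n]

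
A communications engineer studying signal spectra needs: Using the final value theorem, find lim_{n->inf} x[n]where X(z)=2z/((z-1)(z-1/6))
Final value theorem: lim x[n]=lim_{z->1} (z-1) * X(z)
(z-1) * X(z)=2z/(z-1/6)
As z->1: 2/(1-1/6)=2/(5/6)=12/5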